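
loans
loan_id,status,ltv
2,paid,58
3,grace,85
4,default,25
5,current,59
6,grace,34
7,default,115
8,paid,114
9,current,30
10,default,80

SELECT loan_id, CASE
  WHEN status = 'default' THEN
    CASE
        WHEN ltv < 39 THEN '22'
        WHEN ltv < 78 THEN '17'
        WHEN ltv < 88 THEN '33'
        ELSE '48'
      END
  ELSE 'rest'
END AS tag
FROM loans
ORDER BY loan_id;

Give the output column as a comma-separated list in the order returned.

loan_id=2: status='paid' → outer ELSE → rest
loan_id=3: status='grace' → outer ELSE → rest
loan_id=4: status='default' → inner[ltv < 39] → 22
loan_id=5: status='current' → outer ELSE → rest
loan_id=6: status='grace' → outer ELSE → rest
loan_id=7: status='default' → inner[ELSE] → 48
loan_id=8: status='paid' → outer ELSE → rest
loan_id=9: status='current' → outer ELSE → rest
loan_id=10: status='default' → inner[ltv < 88] → 33

rest, rest, 22, rest, rest, 48, rest, rest, 33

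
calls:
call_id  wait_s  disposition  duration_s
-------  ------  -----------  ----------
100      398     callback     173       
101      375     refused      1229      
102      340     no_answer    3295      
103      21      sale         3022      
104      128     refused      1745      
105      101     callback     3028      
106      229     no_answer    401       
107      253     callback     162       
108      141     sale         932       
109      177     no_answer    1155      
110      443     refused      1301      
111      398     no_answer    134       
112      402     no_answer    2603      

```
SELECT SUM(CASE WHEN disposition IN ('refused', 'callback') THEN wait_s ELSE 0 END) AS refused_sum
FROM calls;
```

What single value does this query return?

1698

call_id=100: ✓ → 398
call_id=101: ✓ → 375
call_id=102: ✗
call_id=103: ✗
call_id=104: ✓ → 128
call_id=105: ✓ → 101
call_id=106: ✗
call_id=107: ✓ → 253
call_id=108: ✗
call_id=109: ✗
call_id=110: ✓ → 443
call_id=111: ✗
call_id=112: ✗
refused_sum = 398 + 375 + 128 + 101 + 253 + 443 = 1698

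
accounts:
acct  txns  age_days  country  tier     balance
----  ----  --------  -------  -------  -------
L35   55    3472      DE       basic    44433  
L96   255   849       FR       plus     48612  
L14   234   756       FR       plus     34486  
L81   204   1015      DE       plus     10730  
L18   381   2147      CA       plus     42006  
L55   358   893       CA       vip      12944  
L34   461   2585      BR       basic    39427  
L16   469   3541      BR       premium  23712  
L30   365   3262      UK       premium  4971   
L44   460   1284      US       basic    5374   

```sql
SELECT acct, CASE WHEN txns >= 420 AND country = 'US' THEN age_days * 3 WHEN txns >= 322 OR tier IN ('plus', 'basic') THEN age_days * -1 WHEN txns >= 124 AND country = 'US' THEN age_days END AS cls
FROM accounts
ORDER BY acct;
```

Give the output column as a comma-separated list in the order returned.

acct=L14: txns >= 322 OR tier IN ('plus', 'basic') → -756
acct=L16: txns >= 322 OR tier IN ('plus', 'basic') → -3541
acct=L18: txns >= 322 OR tier IN ('plus', 'basic') → -2147
acct=L30: txns >= 322 OR tier IN ('plus', 'basic') → -3262
acct=L34: txns >= 322 OR tier IN ('plus', 'basic') → -2585
acct=L35: txns >= 322 OR tier IN ('plus', 'basic') → -3472
acct=L44: txns >= 420 AND country = 'US' → 3852
acct=L55: txns >= 322 OR tier IN ('plus', 'basic') → -893
acct=L81: txns >= 322 OR tier IN ('plus', 'basic') → -1015
acct=L96: txns >= 322 OR tier IN ('plus', 'basic') → -849

-756, -3541, -2147, -3262, -2585, -3472, 3852, -893, -1015, -849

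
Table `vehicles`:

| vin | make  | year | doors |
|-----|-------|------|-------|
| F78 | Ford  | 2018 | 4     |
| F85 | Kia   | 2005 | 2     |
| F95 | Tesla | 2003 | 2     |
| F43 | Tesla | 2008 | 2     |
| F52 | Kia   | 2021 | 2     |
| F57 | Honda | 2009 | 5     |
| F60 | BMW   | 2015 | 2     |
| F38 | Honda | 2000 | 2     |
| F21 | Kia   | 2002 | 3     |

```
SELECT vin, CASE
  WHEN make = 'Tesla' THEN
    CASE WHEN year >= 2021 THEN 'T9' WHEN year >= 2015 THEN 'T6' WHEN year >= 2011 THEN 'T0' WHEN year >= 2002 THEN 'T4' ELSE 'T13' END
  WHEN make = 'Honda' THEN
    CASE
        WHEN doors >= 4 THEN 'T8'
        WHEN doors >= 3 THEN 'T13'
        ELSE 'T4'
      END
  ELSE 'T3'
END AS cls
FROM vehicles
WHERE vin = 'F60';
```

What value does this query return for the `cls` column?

vin = F60: make=BMW, year=2015, doors=2.
make='BMW' → outer ELSE → T3

T3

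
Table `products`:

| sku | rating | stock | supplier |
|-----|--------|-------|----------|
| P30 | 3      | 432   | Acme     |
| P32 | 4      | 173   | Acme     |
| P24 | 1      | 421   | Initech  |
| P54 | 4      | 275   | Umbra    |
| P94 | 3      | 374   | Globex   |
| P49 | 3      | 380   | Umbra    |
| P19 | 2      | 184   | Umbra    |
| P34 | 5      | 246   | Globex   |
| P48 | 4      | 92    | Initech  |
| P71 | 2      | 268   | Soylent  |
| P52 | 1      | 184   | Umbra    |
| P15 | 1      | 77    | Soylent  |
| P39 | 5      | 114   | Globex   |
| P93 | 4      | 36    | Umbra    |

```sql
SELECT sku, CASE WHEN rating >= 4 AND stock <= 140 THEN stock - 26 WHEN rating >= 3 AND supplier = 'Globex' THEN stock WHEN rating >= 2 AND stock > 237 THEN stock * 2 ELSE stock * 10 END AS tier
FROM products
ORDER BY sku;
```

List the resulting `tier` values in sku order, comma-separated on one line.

770, 1840, 4210, 864, 1730, 246, 88, 66, 760, 1840, 550, 536, 10, 374

sku=P15: ELSE → 770
sku=P19: ELSE → 1840
sku=P24: ELSE → 4210
sku=P30: rating >= 2 AND stock > 237 → 864
sku=P32: ELSE → 1730
sku=P34: rating >= 3 AND supplier = 'Globex' → 246
sku=P39: rating >= 4 AND stock <= 140 → 88
sku=P48: rating >= 4 AND stock <= 140 → 66
sku=P49: rating >= 2 AND stock > 237 → 760
sku=P52: ELSE → 1840
sku=P54: rating >= 2 AND stock > 237 → 550
sku=P71: rating >= 2 AND stock > 237 → 536
sku=P93: rating >= 4 AND stock <= 140 → 10
sku=P94: rating >= 3 AND supplier = 'Globex' → 374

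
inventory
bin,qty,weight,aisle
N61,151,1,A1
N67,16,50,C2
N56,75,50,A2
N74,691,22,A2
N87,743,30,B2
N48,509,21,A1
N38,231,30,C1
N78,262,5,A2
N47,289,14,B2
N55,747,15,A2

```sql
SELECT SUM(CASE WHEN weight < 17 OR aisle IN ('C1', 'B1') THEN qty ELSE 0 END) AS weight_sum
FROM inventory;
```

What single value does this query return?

1680

bin=N61: ✓ → 151
bin=N67: ✗
bin=N56: ✗
bin=N74: ✗
bin=N87: ✗
bin=N48: ✗
bin=N38: ✓ → 231
bin=N78: ✓ → 262
bin=N47: ✓ → 289
bin=N55: ✓ → 747
weight_sum = 151 + 231 + 262 + 289 + 747 = 1680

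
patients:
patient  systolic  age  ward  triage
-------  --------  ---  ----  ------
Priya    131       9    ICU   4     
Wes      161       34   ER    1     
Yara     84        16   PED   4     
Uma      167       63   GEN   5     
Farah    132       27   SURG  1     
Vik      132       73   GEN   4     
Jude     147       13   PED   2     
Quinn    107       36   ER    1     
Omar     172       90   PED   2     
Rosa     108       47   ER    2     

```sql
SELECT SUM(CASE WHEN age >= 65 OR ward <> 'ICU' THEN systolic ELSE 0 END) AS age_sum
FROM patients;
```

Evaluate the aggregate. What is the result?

1210

patient=Priya: ✗
patient=Wes: ✓ → 161
patient=Yara: ✓ → 84
patient=Uma: ✓ → 167
patient=Farah: ✓ → 132
patient=Vik: ✓ → 132
patient=Jude: ✓ → 147
patient=Quinn: ✓ → 107
patient=Omar: ✓ → 172
patient=Rosa: ✓ → 108
age_sum = 161 + 84 + 167 + 132 + 132 + 147 + 107 + 172 + 108 = 1210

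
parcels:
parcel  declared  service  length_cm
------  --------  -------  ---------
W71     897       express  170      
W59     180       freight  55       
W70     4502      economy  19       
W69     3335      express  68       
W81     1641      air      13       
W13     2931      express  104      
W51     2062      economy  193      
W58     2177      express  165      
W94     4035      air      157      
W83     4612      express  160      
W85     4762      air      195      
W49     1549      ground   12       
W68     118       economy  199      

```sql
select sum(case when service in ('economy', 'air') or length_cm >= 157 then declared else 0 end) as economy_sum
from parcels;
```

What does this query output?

parcel=W71: ✓ → 897
parcel=W59: ✗
parcel=W70: ✓ → 4502
parcel=W69: ✗
parcel=W81: ✓ → 1641
parcel=W13: ✗
parcel=W51: ✓ → 2062
parcel=W58: ✓ → 2177
parcel=W94: ✓ → 4035
parcel=W83: ✓ → 4612
parcel=W85: ✓ → 4762
parcel=W49: ✗
parcel=W68: ✓ → 118
economy_sum = 897 + 4502 + 1641 + 2062 + 2177 + 4035 + 4612 + 4762 + 118 = 24806

24806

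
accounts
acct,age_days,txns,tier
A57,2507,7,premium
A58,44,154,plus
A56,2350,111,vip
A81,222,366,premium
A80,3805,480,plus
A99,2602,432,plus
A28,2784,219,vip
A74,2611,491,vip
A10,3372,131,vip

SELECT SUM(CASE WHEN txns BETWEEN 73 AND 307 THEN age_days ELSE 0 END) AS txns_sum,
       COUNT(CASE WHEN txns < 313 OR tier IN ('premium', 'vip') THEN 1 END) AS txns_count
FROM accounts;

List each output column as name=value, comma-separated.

[txns_sum: txns BETWEEN 73 AND 307]
acct=A57: ✗
acct=A58: ✓ → 44
acct=A56: ✓ → 2350
acct=A81: ✗
acct=A80: ✗
acct=A99: ✗
acct=A28: ✓ → 2784
acct=A74: ✗
acct=A10: ✓ → 3372
txns_sum = 44 + 2350 + 2784 + 3372 = 8550
—
[txns_count: txns < 313 OR tier IN ('premium', 'vip')]
acct=A57: ✓ → 1
acct=A58: ✓ → 1
acct=A56: ✓ → 1
acct=A81: ✓ → 1
acct=A80: ✗
acct=A99: ✗
acct=A28: ✓ → 1
acct=A74: ✓ → 1
acct=A10: ✓ → 1
txns_count = COUNT(1, 1, 1, 1, 1, 1, 1) = 7

txns_sum=8550, txns_count=7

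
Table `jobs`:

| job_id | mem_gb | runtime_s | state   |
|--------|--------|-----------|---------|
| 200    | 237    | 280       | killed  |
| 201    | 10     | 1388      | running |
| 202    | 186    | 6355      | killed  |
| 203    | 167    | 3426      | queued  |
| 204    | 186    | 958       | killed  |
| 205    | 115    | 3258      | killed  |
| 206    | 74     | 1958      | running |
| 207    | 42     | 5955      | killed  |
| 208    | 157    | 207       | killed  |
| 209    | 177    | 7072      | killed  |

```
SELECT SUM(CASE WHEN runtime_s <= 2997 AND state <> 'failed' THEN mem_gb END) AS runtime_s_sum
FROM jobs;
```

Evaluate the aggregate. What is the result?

job_id=200: ✓ → 237
job_id=201: ✓ → 10
job_id=202: ✗
job_id=203: ✗
job_id=204: ✓ → 186
job_id=205: ✗
job_id=206: ✓ → 74
job_id=207: ✗
job_id=208: ✓ → 157
job_id=209: ✗
runtime_s_sum = 237 + 10 + 186 + 74 + 157 = 664

664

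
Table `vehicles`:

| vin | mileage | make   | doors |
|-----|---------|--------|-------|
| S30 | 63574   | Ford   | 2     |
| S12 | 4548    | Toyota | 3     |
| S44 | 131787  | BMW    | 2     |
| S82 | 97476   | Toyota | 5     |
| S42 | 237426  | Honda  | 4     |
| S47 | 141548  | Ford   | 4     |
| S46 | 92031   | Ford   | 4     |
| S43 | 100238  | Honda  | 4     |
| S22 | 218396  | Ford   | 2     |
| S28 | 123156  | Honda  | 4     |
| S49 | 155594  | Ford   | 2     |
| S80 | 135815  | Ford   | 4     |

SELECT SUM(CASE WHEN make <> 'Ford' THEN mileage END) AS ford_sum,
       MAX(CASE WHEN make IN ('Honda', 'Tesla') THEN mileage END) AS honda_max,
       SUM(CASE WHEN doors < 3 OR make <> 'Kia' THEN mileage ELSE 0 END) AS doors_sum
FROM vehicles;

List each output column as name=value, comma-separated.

ford_sum=694631, honda_max=237426, doors_sum=1501589

[ford_sum: make <> 'Ford']
vin=S30: ✗
vin=S12: ✓ → 4548
vin=S44: ✓ → 131787
vin=S82: ✓ → 97476
vin=S42: ✓ → 237426
vin=S47: ✗
vin=S46: ✗
vin=S43: ✓ → 100238
vin=S22: ✗
vin=S28: ✓ → 123156
vin=S49: ✗
vin=S80: ✗
ford_sum = 4548 + 131787 + 97476 + 237426 + 100238 + 123156 = 694631
—
[honda_max: make IN ('Honda', 'Tesla')]
vin=S30: ✗
vin=S12: ✗
vin=S44: ✗
vin=S82: ✗
vin=S42: ✓ → 237426
vin=S47: ✗
vin=S46: ✗
vin=S43: ✓ → 100238
vin=S22: ✗
vin=S28: ✓ → 123156
vin=S49: ✗
vin=S80: ✗
honda_max = MAX(237426, 100238, 123156) = 237426
—
[doors_sum: doors < 3 OR make <> 'Kia']
vin=S30: ✓ → 63574
vin=S12: ✓ → 4548
vin=S44: ✓ → 131787
vin=S82: ✓ → 97476
vin=S42: ✓ → 237426
vin=S47: ✓ → 141548
vin=S46: ✓ → 92031
vin=S43: ✓ → 100238
vin=S22: ✓ → 218396
vin=S28: ✓ → 123156
vin=S49: ✓ → 155594
vin=S80: ✓ → 135815
doors_sum = 63574 + 4548 + 131787 + 97476 + 237426 + 141548 + 92031 + 100238 + 218396 + 123156 + 155594 + 135815 = 1501589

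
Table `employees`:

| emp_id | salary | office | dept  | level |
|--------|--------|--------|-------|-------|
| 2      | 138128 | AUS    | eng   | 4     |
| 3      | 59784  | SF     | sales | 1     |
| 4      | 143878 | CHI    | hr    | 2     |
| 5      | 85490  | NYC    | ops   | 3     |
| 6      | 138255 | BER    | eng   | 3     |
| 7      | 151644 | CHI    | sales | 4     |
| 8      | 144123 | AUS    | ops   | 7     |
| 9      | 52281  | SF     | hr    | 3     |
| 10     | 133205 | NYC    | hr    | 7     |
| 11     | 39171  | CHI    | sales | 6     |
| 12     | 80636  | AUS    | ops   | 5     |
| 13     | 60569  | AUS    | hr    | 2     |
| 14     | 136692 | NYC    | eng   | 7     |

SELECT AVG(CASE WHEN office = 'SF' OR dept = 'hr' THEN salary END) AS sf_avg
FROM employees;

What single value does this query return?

89943.4

emp_id=2: ✗
emp_id=3: ✓ → 59784
emp_id=4: ✓ → 143878
emp_id=5: ✗
emp_id=6: ✗
emp_id=7: ✗
emp_id=8: ✗
emp_id=9: ✓ → 52281
emp_id=10: ✓ → 133205
emp_id=11: ✗
emp_id=12: ✗
emp_id=13: ✓ → 60569
emp_id=14: ✗
sf_avg = (59784 + 143878 + 52281 + 133205 + 60569) / 5 = 89943.4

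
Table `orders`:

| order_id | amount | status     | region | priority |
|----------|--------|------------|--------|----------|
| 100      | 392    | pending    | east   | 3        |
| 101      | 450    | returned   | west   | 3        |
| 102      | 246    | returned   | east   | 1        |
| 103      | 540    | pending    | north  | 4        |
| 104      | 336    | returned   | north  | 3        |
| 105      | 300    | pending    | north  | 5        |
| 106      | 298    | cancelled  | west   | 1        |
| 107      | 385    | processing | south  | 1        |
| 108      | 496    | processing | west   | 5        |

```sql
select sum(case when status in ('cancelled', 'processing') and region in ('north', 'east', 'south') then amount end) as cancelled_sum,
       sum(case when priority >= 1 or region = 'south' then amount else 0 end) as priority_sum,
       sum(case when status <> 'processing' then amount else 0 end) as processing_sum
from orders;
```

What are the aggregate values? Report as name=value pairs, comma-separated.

cancelled_sum=385, priority_sum=3443, processing_sum=2562

[cancelled_sum: status in ('cancelled', 'processing') and region in ('north', 'east', 'south')]
order_id=100: ✗
order_id=101: ✗
order_id=102: ✗
order_id=103: ✗
order_id=104: ✗
order_id=105: ✗
order_id=106: ✗
order_id=107: ✓ → 385
order_id=108: ✗
cancelled_sum = 385
—
[priority_sum: priority >= 1 or region = 'south']
order_id=100: ✓ → 392
order_id=101: ✓ → 450
order_id=102: ✓ → 246
order_id=103: ✓ → 540
order_id=104: ✓ → 336
order_id=105: ✓ → 300
order_id=106: ✓ → 298
order_id=107: ✓ → 385
order_id=108: ✓ → 496
priority_sum = 392 + 450 + 246 + 540 + 336 + 300 + 298 + 385 + 496 = 3443
—
[processing_sum: status <> 'processing']
order_id=100: ✓ → 392
order_id=101: ✓ → 450
order_id=102: ✓ → 246
order_id=103: ✓ → 540
order_id=104: ✓ → 336
order_id=105: ✓ → 300
order_id=106: ✓ → 298
order_id=107: ✗
order_id=108: ✗
processing_sum = 392 + 450 + 246 + 540 + 336 + 300 + 298 = 2562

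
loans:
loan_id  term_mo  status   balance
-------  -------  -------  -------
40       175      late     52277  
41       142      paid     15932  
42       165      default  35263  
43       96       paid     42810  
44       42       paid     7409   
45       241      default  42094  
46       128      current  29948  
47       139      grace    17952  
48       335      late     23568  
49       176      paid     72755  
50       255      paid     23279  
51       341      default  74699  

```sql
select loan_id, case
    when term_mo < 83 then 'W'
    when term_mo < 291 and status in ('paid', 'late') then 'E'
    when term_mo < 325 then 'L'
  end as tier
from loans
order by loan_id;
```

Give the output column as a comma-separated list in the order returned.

E, E, L, E, W, L, L, L, NULL, E, E, NULL

loan_id=40: term_mo < 291 and status in ('paid', 'late') → E
loan_id=41: term_mo < 291 and status in ('paid', 'late') → E
loan_id=42: term_mo < 325 → L
loan_id=43: term_mo < 291 and status in ('paid', 'late') → E
loan_id=44: term_mo < 83 → W
loan_id=45: term_mo < 325 → L
loan_id=46: term_mo < 325 → L
loan_id=47: term_mo < 325 → L
loan_id=48: (no match → NULL) → NULL
loan_id=49: term_mo < 291 and status in ('paid', 'late') → E
loan_id=50: term_mo < 291 and status in ('paid', 'late') → E
loan_id=51: (no match → NULL) → NULL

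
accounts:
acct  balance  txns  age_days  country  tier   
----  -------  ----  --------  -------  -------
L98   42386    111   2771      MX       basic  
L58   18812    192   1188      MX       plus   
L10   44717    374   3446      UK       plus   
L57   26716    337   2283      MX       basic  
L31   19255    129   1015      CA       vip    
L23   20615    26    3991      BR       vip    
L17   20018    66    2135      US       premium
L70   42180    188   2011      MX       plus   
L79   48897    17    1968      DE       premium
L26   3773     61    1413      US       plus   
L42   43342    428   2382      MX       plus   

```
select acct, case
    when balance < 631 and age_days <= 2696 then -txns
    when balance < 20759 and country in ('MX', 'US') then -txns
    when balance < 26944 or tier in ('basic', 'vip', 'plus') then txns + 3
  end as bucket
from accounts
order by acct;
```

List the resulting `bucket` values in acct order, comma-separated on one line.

377, -66, 29, -61, 132, 431, 340, -192, 191, NULL, 114

acct=L10: balance < 26944 or tier in ('basic', 'vip', 'plus') → 377
acct=L17: balance < 20759 and country in ('MX', 'US') → -66
acct=L23: balance < 26944 or tier in ('basic', 'vip', 'plus') → 29
acct=L26: balance < 20759 and country in ('MX', 'US') → -61
acct=L31: balance < 26944 or tier in ('basic', 'vip', 'plus') → 132
acct=L42: balance < 26944 or tier in ('basic', 'vip', 'plus') → 431
acct=L57: balance < 26944 or tier in ('basic', 'vip', 'plus') → 340
acct=L58: balance < 20759 and country in ('MX', 'US') → -192
acct=L70: balance < 26944 or tier in ('basic', 'vip', 'plus') → 191
acct=L79: (no match → NULL) → NULL
acct=L98: balance < 26944 or tier in ('basic', 'vip', 'plus') → 114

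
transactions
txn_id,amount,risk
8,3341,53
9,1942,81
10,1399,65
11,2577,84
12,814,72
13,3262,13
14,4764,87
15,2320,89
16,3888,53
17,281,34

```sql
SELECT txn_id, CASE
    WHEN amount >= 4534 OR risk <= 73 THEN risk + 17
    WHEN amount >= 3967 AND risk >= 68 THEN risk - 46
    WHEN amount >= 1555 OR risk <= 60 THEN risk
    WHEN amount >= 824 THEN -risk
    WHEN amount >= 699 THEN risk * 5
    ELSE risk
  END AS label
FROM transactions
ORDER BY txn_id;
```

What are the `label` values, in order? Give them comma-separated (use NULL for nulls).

70, 81, 82, 84, 89, 30, 104, 89, 70, 51

txn_id=8: amount >= 4534 OR risk <= 73 → 70
txn_id=9: amount >= 1555 OR risk <= 60 → 81
txn_id=10: amount >= 4534 OR risk <= 73 → 82
txn_id=11: amount >= 1555 OR risk <= 60 → 84
txn_id=12: amount >= 4534 OR risk <= 73 → 89
txn_id=13: amount >= 4534 OR risk <= 73 → 30
txn_id=14: amount >= 4534 OR risk <= 73 → 104
txn_id=15: amount >= 1555 OR risk <= 60 → 89
txn_id=16: amount >= 4534 OR risk <= 73 → 70
txn_id=17: amount >= 4534 OR risk <= 73 → 51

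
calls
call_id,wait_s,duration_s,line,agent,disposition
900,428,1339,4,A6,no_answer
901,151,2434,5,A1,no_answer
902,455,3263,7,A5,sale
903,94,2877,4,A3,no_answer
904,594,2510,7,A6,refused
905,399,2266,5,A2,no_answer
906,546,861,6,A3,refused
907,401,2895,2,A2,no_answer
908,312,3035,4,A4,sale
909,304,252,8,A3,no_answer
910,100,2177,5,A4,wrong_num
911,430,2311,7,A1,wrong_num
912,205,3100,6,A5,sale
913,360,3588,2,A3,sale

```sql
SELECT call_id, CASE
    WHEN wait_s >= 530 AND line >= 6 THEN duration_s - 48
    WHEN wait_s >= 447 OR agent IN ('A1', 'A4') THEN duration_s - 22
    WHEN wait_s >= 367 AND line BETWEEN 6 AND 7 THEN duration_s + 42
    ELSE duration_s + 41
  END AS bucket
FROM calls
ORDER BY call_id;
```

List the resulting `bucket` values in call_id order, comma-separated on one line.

call_id=900: ELSE → 1380
call_id=901: wait_s >= 447 OR agent IN ('A1', 'A4') → 2412
call_id=902: wait_s >= 447 OR agent IN ('A1', 'A4') → 3241
call_id=903: ELSE → 2918
call_id=904: wait_s >= 530 AND line >= 6 → 2462
call_id=905: ELSE → 2307
call_id=906: wait_s >= 530 AND line >= 6 → 813
call_id=907: ELSE → 2936
call_id=908: wait_s >= 447 OR agent IN ('A1', 'A4') → 3013
call_id=909: ELSE → 293
call_id=910: wait_s >= 447 OR agent IN ('A1', 'A4') → 2155
call_id=911: wait_s >= 447 OR agent IN ('A1', 'A4') → 2289
call_id=912: ELSE → 3141
call_id=913: ELSE → 3629

1380, 2412, 3241, 2918, 2462, 2307, 813, 2936, 3013, 293, 2155, 2289, 3141, 3629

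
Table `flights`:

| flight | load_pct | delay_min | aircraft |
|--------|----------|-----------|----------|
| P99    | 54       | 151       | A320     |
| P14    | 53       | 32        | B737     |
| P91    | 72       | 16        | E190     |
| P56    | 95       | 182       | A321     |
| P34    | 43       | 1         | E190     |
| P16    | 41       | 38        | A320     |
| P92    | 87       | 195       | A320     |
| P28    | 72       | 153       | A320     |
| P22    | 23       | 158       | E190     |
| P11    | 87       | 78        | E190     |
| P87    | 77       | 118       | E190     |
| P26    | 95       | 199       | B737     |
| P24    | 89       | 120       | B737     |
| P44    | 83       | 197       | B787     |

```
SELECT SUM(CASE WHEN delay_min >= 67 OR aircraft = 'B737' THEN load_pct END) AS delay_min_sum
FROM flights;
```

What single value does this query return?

flight=P99: ✓ → 54
flight=P14: ✓ → 53
flight=P91: ✗
flight=P56: ✓ → 95
flight=P34: ✗
flight=P16: ✗
flight=P92: ✓ → 87
flight=P28: ✓ → 72
flight=P22: ✓ → 23
flight=P11: ✓ → 87
flight=P87: ✓ → 77
flight=P26: ✓ → 95
flight=P24: ✓ → 89
flight=P44: ✓ → 83
delay_min_sum = 54 + 53 + 95 + 87 + 72 + 23 + 87 + 77 + 95 + 89 + 83 = 815

815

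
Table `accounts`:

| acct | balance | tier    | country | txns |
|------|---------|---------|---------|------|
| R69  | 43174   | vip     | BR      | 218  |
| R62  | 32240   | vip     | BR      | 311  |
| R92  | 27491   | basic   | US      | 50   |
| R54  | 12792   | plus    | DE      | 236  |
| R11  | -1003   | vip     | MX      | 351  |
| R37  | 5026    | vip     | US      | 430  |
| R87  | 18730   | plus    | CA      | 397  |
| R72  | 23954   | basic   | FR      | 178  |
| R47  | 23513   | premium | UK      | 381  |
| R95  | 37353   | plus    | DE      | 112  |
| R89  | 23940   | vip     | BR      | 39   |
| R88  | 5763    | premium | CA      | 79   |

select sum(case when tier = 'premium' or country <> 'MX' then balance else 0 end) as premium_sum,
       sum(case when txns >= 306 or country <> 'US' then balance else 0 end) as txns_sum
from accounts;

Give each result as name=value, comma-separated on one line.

premium_sum=253976, txns_sum=225482

[premium_sum: tier = 'premium' or country <> 'MX']
acct=R69: ✓ → 43174
acct=R62: ✓ → 32240
acct=R92: ✓ → 27491
acct=R54: ✓ → 12792
acct=R11: ✗
acct=R37: ✓ → 5026
acct=R87: ✓ → 18730
acct=R72: ✓ → 23954
acct=R47: ✓ → 23513
acct=R95: ✓ → 37353
acct=R89: ✓ → 23940
acct=R88: ✓ → 5763
premium_sum = 43174 + 32240 + 27491 + 12792 + 5026 + 18730 + 23954 + 23513 + 37353 + 23940 + 5763 = 253976
—
[txns_sum: txns >= 306 or country <> 'US']
acct=R69: ✓ → 43174
acct=R62: ✓ → 32240
acct=R92: ✗
acct=R54: ✓ → 12792
acct=R11: ✓ → -1003
acct=R37: ✓ → 5026
acct=R87: ✓ → 18730
acct=R72: ✓ → 23954
acct=R47: ✓ → 23513
acct=R95: ✓ → 37353
acct=R89: ✓ → 23940
acct=R88: ✓ → 5763
txns_sum = 43174 + 32240 + 12792 + -1003 + 5026 + 18730 + 23954 + 23513 + 37353 + 23940 + 5763 = 225482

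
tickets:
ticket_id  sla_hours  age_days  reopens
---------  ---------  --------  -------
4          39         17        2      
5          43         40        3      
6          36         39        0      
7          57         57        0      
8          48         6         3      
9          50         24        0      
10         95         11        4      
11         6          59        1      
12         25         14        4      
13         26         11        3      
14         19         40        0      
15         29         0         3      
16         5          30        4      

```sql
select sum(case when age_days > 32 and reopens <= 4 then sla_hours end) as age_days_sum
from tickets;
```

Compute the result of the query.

161

ticket_id=4: ✗
ticket_id=5: ✓ → 43
ticket_id=6: ✓ → 36
ticket_id=7: ✓ → 57
ticket_id=8: ✗
ticket_id=9: ✗
ticket_id=10: ✗
ticket_id=11: ✓ → 6
ticket_id=12: ✗
ticket_id=13: ✗
ticket_id=14: ✓ → 19
ticket_id=15: ✗
ticket_id=16: ✗
age_days_sum = 43 + 36 + 57 + 6 + 19 = 161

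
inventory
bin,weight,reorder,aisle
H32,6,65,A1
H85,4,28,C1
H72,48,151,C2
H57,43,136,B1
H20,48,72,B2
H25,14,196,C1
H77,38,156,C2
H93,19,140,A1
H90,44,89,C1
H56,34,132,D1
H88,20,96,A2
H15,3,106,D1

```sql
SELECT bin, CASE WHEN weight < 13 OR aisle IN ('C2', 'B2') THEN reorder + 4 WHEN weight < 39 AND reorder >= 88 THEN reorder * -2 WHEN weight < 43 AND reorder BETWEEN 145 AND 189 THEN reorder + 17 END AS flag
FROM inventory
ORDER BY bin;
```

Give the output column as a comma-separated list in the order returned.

110, 76, -392, 69, -264, NULL, 155, 160, 32, -192, NULL, -280

bin=H15: weight < 13 OR aisle IN ('C2', 'B2') → 110
bin=H20: weight < 13 OR aisle IN ('C2', 'B2') → 76
bin=H25: weight < 39 AND reorder >= 88 → -392
bin=H32: weight < 13 OR aisle IN ('C2', 'B2') → 69
bin=H56: weight < 39 AND reorder >= 88 → -264
bin=H57: (no match → NULL) → NULL
bin=H72: weight < 13 OR aisle IN ('C2', 'B2') → 155
bin=H77: weight < 13 OR aisle IN ('C2', 'B2') → 160
bin=H85: weight < 13 OR aisle IN ('C2', 'B2') → 32
bin=H88: weight < 39 AND reorder >= 88 → -192
bin=H90: (no match → NULL) → NULL
bin=H93: weight < 39 AND reorder >= 88 → -280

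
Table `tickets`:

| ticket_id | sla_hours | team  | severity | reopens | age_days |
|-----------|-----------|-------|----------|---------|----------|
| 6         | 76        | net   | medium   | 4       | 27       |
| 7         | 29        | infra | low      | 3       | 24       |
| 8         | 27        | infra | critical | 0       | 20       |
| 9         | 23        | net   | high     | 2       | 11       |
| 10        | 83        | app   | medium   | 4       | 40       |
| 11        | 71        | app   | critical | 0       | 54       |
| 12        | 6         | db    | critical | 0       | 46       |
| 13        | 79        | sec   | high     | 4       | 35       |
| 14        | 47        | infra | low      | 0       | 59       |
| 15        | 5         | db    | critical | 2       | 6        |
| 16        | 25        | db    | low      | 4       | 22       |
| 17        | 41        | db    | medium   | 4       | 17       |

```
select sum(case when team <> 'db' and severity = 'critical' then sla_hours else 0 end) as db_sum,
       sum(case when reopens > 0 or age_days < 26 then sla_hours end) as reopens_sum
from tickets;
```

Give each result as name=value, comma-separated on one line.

[db_sum: team <> 'db' and severity = 'critical']
ticket_id=6: ✗
ticket_id=7: ✗
ticket_id=8: ✓ → 27
ticket_id=9: ✗
ticket_id=10: ✗
ticket_id=11: ✓ → 71
ticket_id=12: ✗
ticket_id=13: ✗
ticket_id=14: ✗
ticket_id=15: ✗
ticket_id=16: ✗
ticket_id=17: ✗
db_sum = 27 + 71 = 98
—
[reopens_sum: reopens > 0 or age_days < 26]
ticket_id=6: ✓ → 76
ticket_id=7: ✓ → 29
ticket_id=8: ✓ → 27
ticket_id=9: ✓ → 23
ticket_id=10: ✓ → 83
ticket_id=11: ✗
ticket_id=12: ✗
ticket_id=13: ✓ → 79
ticket_id=14: ✗
ticket_id=15: ✓ → 5
ticket_id=16: ✓ → 25
ticket_id=17: ✓ → 41
reopens_sum = 76 + 29 + 27 + 23 + 83 + 79 + 5 + 25 + 41 = 388

db_sum=98, reopens_sum=388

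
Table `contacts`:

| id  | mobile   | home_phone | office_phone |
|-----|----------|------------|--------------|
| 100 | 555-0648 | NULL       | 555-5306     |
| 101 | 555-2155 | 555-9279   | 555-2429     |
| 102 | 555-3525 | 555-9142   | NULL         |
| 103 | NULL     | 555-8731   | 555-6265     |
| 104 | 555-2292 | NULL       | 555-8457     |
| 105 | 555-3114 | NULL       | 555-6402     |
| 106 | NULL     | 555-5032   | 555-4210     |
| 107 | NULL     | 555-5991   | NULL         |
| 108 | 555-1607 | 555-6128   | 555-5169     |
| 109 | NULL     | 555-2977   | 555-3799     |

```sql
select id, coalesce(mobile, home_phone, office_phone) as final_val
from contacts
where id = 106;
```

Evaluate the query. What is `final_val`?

555-5032

id = 106: mobile=NULL, home_phone=555-5032, office_phone=555-4210.
mobile=NULL, home_phone=555-5032 → 555-5032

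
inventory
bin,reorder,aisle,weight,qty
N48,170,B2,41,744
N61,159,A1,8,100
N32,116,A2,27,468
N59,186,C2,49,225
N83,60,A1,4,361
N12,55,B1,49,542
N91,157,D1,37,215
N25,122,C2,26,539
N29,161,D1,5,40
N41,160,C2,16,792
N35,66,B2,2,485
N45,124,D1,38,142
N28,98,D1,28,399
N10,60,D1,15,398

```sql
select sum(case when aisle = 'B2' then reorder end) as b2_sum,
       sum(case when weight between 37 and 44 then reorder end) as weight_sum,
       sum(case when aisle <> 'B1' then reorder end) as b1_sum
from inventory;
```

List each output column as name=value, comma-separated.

[b2_sum: aisle = 'B2']
bin=N48: ✓ → 170
bin=N61: ✗
bin=N32: ✗
bin=N59: ✗
bin=N83: ✗
bin=N12: ✗
bin=N91: ✗
bin=N25: ✗
bin=N29: ✗
bin=N41: ✗
bin=N35: ✓ → 66
bin=N45: ✗
bin=N28: ✗
bin=N10: ✗
b2_sum = 170 + 66 = 236
—
[weight_sum: weight between 37 and 44]
bin=N48: ✓ → 170
bin=N61: ✗
bin=N32: ✗
bin=N59: ✗
bin=N83: ✗
bin=N12: ✗
bin=N91: ✓ → 157
bin=N25: ✗
bin=N29: ✗
bin=N41: ✗
bin=N35: ✗
bin=N45: ✓ → 124
bin=N28: ✗
bin=N10: ✗
weight_sum = 170 + 157 + 124 = 451
—
[b1_sum: aisle <> 'B1']
bin=N48: ✓ → 170
bin=N61: ✓ → 159
bin=N32: ✓ → 116
bin=N59: ✓ → 186
bin=N83: ✓ → 60
bin=N12: ✗
bin=N91: ✓ → 157
bin=N25: ✓ → 122
bin=N29: ✓ → 161
bin=N41: ✓ → 160
bin=N35: ✓ → 66
bin=N45: ✓ → 124
bin=N28: ✓ → 98
bin=N10: ✓ → 60
b1_sum = 170 + 159 + 116 + 186 + 60 + 157 + 122 + 161 + 160 + 66 + 124 + 98 + 60 = 1639

b2_sum=236, weight_sum=451, b1_sum=1639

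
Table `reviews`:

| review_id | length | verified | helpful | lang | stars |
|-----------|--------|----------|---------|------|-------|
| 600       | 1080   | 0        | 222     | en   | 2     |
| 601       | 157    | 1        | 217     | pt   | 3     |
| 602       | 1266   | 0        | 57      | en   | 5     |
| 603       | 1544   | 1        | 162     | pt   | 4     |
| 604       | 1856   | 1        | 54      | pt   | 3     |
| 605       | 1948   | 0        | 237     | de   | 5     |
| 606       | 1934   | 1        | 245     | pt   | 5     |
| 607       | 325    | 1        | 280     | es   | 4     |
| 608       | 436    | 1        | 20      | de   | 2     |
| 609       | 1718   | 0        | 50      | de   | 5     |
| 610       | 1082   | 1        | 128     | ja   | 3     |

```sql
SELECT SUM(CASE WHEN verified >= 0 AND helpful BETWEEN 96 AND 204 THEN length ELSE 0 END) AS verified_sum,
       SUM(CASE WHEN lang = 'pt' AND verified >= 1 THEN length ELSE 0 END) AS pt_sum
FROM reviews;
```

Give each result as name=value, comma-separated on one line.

[verified_sum: verified >= 0 AND helpful BETWEEN 96 AND 204]
review_id=600: ✗
review_id=601: ✗
review_id=602: ✗
review_id=603: ✓ → 1544
review_id=604: ✗
review_id=605: ✗
review_id=606: ✗
review_id=607: ✗
review_id=608: ✗
review_id=609: ✗
review_id=610: ✓ → 1082
verified_sum = 1544 + 1082 = 2626
—
[pt_sum: lang = 'pt' AND verified >= 1]
review_id=600: ✗
review_id=601: ✓ → 157
review_id=602: ✗
review_id=603: ✓ → 1544
review_id=604: ✓ → 1856
review_id=605: ✗
review_id=606: ✓ → 1934
review_id=607: ✗
review_id=608: ✗
review_id=609: ✗
review_id=610: ✗
pt_sum = 157 + 1544 + 1856 + 1934 = 5491

verified_sum=2626, pt_sum=5491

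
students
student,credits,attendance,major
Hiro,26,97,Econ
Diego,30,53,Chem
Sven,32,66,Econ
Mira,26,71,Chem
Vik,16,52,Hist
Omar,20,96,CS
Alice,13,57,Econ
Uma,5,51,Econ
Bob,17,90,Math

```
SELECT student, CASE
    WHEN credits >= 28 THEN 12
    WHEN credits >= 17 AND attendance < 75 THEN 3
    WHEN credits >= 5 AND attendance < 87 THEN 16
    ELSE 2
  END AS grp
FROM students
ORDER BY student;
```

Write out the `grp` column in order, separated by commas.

student=Alice: credits >= 5 AND attendance < 87 → 16
student=Bob: ELSE → 2
student=Diego: credits >= 28 → 12
student=Hiro: ELSE → 2
student=Mira: credits >= 17 AND attendance < 75 → 3
student=Omar: ELSE → 2
student=Sven: credits >= 28 → 12
student=Uma: credits >= 5 AND attendance < 87 → 16
student=Vik: credits >= 5 AND attendance < 87 → 16

16, 2, 12, 2, 3, 2, 12, 16, 16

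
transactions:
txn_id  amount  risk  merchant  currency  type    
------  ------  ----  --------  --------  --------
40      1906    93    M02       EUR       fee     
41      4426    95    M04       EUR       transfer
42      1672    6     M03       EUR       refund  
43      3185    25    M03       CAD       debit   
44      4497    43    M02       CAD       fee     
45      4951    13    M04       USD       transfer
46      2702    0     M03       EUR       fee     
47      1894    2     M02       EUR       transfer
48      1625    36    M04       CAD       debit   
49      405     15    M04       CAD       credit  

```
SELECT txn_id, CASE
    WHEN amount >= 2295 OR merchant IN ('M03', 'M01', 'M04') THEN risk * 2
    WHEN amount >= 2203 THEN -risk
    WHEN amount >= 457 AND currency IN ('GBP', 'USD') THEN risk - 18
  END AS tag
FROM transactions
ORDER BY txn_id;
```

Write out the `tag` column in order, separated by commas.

NULL, 190, 12, 50, 86, 26, 0, NULL, 72, 30

txn_id=40: (no match → NULL) → NULL
txn_id=41: amount >= 2295 OR merchant IN ('M03', 'M01', 'M04') → 190
txn_id=42: amount >= 2295 OR merchant IN ('M03', 'M01', 'M04') → 12
txn_id=43: amount >= 2295 OR merchant IN ('M03', 'M01', 'M04') → 50
txn_id=44: amount >= 2295 OR merchant IN ('M03', 'M01', 'M04') → 86
txn_id=45: amount >= 2295 OR merchant IN ('M03', 'M01', 'M04') → 26
txn_id=46: amount >= 2295 OR merchant IN ('M03', 'M01', 'M04') → 0
txn_id=47: (no match → NULL) → NULL
txn_id=48: amount >= 2295 OR merchant IN ('M03', 'M01', 'M04') → 72
txn_id=49: amount >= 2295 OR merchant IN ('M03', 'M01', 'M04') → 30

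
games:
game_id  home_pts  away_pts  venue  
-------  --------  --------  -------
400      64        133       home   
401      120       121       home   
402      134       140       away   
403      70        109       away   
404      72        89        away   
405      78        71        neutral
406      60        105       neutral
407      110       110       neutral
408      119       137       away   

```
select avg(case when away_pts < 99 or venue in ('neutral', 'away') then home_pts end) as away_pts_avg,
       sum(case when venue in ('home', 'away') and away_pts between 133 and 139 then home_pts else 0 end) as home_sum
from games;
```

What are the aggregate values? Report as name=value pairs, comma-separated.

[away_pts_avg: away_pts < 99 or venue in ('neutral', 'away')]
game_id=400: ✗
game_id=401: ✗
game_id=402: ✓ → 134
game_id=403: ✓ → 70
game_id=404: ✓ → 72
game_id=405: ✓ → 78
game_id=406: ✓ → 60
game_id=407: ✓ → 110
game_id=408: ✓ → 119
away_pts_avg = (134 + 70 + 72 + 78 + 60 + 110 + 119) / 7 = 91.8571428571
—
[home_sum: venue in ('home', 'away') and away_pts between 133 and 139]
game_id=400: ✓ → 64
game_id=401: ✗
game_id=402: ✗
game_id=403: ✗
game_id=404: ✗
game_id=405: ✗
game_id=406: ✗
game_id=407: ✗
game_id=408: ✓ → 119
home_sum = 64 + 119 = 183

away_pts_avg=91.8571428571, home_sum=183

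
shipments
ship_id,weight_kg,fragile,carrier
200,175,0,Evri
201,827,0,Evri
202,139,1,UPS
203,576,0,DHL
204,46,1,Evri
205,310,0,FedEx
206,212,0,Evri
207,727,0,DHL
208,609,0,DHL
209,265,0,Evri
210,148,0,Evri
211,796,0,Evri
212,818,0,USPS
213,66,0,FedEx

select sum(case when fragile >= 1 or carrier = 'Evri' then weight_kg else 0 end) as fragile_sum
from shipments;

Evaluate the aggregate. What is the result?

ship_id=200: ✓ → 175
ship_id=201: ✓ → 827
ship_id=202: ✓ → 139
ship_id=203: ✗
ship_id=204: ✓ → 46
ship_id=205: ✗
ship_id=206: ✓ → 212
ship_id=207: ✗
ship_id=208: ✗
ship_id=209: ✓ → 265
ship_id=210: ✓ → 148
ship_id=211: ✓ → 796
ship_id=212: ✗
ship_id=213: ✗
fragile_sum = 175 + 827 + 139 + 46 + 212 + 265 + 148 + 796 = 2608

2608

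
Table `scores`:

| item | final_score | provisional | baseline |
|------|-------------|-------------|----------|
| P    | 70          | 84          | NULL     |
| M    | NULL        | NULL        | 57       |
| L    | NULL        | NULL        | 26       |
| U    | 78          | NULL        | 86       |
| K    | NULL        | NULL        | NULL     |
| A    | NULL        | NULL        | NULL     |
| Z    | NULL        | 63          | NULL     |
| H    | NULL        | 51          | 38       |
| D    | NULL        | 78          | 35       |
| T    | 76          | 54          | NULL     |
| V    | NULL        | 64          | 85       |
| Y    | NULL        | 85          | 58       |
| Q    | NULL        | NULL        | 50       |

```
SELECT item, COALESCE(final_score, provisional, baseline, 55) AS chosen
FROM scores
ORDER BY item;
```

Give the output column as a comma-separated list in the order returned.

item=A: final_score=NULL, provisional=NULL, baseline=NULL, → literal 55 → 55
item=D: final_score=NULL, provisional=78 → 78
item=H: final_score=NULL, provisional=51 → 51
item=K: final_score=NULL, provisional=NULL, baseline=NULL, → literal 55 → 55
item=L: final_score=NULL, provisional=NULL, baseline=26 → 26
item=M: final_score=NULL, provisional=NULL, baseline=57 → 57
item=P: final_score=70 → 70
item=Q: final_score=NULL, provisional=NULL, baseline=50 → 50
item=T: final_score=76 → 76
item=U: final_score=78 → 78
item=V: final_score=NULL, provisional=64 → 64
item=Y: final_score=NULL, provisional=85 → 85
item=Z: final_score=NULL, provisional=63 → 63

55, 78, 51, 55, 26, 57, 70, 50, 76, 78, 64, 85, 63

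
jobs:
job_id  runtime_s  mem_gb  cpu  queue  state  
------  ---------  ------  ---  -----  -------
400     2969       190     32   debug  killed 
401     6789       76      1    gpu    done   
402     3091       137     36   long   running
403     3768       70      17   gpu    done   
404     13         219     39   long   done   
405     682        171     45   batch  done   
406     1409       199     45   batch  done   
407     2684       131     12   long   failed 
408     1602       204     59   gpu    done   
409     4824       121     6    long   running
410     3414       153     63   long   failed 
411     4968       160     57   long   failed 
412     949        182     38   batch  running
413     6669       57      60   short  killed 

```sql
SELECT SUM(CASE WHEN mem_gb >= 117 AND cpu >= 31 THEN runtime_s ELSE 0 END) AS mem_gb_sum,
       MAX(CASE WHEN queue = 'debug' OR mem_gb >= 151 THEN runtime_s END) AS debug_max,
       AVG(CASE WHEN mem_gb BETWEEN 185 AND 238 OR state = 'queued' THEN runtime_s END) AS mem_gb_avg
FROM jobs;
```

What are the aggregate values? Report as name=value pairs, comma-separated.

[mem_gb_sum: mem_gb >= 117 AND cpu >= 31]
job_id=400: ✓ → 2969
job_id=401: ✗
job_id=402: ✓ → 3091
job_id=403: ✗
job_id=404: ✓ → 13
job_id=405: ✓ → 682
job_id=406: ✓ → 1409
job_id=407: ✗
job_id=408: ✓ → 1602
job_id=409: ✗
job_id=410: ✓ → 3414
job_id=411: ✓ → 4968
job_id=412: ✓ → 949
job_id=413: ✗
mem_gb_sum = 2969 + 3091 + 13 + 682 + 1409 + 1602 + 3414 + 4968 + 949 = 19097
—
[debug_max: queue = 'debug' OR mem_gb >= 151]
job_id=400: ✓ → 2969
job_id=401: ✗
job_id=402: ✗
job_id=403: ✗
job_id=404: ✓ → 13
job_id=405: ✓ → 682
job_id=406: ✓ → 1409
job_id=407: ✗
job_id=408: ✓ → 1602
job_id=409: ✗
job_id=410: ✓ → 3414
job_id=411: ✓ → 4968
job_id=412: ✓ → 949
job_id=413: ✗
debug_max = MAX(2969, 13, 682, 1409, 1602, 3414, 4968, 949) = 4968
—
[mem_gb_avg: mem_gb BETWEEN 185 AND 238 OR state = 'queued']
job_id=400: ✓ → 2969
job_id=401: ✗
job_id=402: ✗
job_id=403: ✗
job_id=404: ✓ → 13
job_id=405: ✗
job_id=406: ✓ → 1409
job_id=407: ✗
job_id=408: ✓ → 1602
job_id=409: ✗
job_id=410: ✗
job_id=411: ✗
job_id=412: ✗
job_id=413: ✗
mem_gb_avg = (2969 + 13 + 1409 + 1602) / 4 = 1498.25

mem_gb_sum=19097, debug_max=4968, mem_gb_avg=1498.25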